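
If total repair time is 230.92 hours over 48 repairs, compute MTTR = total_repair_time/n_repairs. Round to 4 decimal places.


total_repair_time = 230.92
n_repairs = 48
MTTR = 230.92 / 48
MTTR = 4.8108

4.8108


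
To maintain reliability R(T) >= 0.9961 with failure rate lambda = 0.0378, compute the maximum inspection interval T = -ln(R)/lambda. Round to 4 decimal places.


R_target = 0.9961
lambda = 0.0378
-ln(0.9961) = 0.0039
T = 0.0039 / 0.0378
T = 0.1034

0.1034


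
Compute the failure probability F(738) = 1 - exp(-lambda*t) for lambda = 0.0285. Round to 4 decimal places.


lambda = 0.0285, t = 738
lambda * t = 21.033
exp(-21.033) = 0.0
F(t) = 1 - 0.0
F(t) = 1.0

1.0


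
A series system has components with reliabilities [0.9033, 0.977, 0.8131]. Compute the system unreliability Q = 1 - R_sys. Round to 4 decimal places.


Components: [0.9033, 0.977, 0.8131]
After component 1: product = 0.9033
After component 2: product = 0.8825
After component 3: product = 0.7176
R_sys = 0.7176
Q = 1 - 0.7176 = 0.2824

0.2824


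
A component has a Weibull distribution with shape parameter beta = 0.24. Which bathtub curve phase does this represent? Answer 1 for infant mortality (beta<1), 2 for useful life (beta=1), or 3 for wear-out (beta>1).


beta = 0.24
Compare beta to 1:
beta < 1 => infant mortality (phase 1)
beta = 1 => useful life (phase 2)
beta > 1 => wear-out (phase 3)
Since beta = 0.24, this is infant mortality (decreasing failure rate)
Phase = 1

1


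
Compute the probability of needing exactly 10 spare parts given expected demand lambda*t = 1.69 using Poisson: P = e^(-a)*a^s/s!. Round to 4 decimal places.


a = 1.69, s = 10
e^(-a) = e^(-1.69) = 0.1845
a^s = 1.69^10 = 190.0496
s! = 3628800
P = 0.1845 * 190.0496 / 3628800
P = 0.0

0.0


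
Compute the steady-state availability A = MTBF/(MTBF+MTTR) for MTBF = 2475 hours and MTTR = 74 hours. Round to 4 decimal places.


MTBF = 2475
MTTR = 74
MTBF + MTTR = 2549
A = 2475 / 2549
A = 0.971

0.971


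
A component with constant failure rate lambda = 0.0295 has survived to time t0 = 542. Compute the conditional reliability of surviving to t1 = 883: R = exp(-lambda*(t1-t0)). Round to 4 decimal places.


lambda = 0.0295
t0 = 542, t1 = 883
t1 - t0 = 341
lambda * (t1-t0) = 0.0295 * 341 = 10.0595
R = exp(-10.0595)
R = 0.0

0.0


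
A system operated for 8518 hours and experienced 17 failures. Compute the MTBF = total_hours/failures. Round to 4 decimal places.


total_hours = 8518
failures = 17
MTBF = 8518 / 17
MTBF = 501.0588

501.0588


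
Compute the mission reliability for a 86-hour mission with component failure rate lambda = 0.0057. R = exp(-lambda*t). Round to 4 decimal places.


lambda = 0.0057
mission_time = 86
lambda * t = 0.0057 * 86 = 0.4902
R = exp(-0.4902)
R = 0.6125

0.6125


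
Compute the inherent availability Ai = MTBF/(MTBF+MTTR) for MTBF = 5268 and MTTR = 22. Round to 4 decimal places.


MTBF = 5268
MTTR = 22
MTBF + MTTR = 5290
Ai = 5268 / 5290
Ai = 0.9958

0.9958


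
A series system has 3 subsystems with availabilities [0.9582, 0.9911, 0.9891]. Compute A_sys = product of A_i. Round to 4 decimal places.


Subsystems: [0.9582, 0.9911, 0.9891]
After subsystem 1 (A=0.9582): product = 0.9582
After subsystem 2 (A=0.9911): product = 0.9497
After subsystem 3 (A=0.9891): product = 0.9393
A_sys = 0.9393

0.9393


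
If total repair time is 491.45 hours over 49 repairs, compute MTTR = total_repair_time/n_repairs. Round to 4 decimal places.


total_repair_time = 491.45
n_repairs = 49
MTTR = 491.45 / 49
MTTR = 10.0296

10.0296


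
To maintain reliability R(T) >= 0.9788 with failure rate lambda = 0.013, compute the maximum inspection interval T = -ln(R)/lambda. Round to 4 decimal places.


R_target = 0.9788
lambda = 0.013
-ln(0.9788) = 0.0214
T = 0.0214 / 0.013
T = 1.6483

1.6483


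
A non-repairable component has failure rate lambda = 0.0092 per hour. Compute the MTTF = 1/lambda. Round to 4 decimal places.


lambda = 0.0092
MTTF = 1 / 0.0092
MTTF = 108.6957

108.6957


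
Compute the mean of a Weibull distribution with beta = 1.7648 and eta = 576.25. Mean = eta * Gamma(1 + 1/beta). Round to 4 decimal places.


beta = 1.7648, eta = 576.25
1/beta = 0.5666
1 + 1/beta = 1.5666
Gamma(1.5666) = 0.8902
Mean = 576.25 * 0.8902
Mean = 512.9747

512.9747


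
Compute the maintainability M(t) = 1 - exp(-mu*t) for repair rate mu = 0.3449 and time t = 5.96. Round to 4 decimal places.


mu = 0.3449, t = 5.96
mu * t = 0.3449 * 5.96 = 2.0556
exp(-2.0556) = 0.128
M(t) = 1 - 0.128
M(t) = 0.872

0.872


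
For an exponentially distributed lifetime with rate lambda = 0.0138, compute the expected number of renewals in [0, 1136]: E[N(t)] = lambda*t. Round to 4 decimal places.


lambda = 0.0138
t = 1136
E[N(t)] = lambda * t
E[N(t)] = 0.0138 * 1136
E[N(t)] = 15.6768

15.6768


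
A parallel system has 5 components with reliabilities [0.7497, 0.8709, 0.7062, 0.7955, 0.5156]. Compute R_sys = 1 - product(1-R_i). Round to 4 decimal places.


Components: [0.7497, 0.8709, 0.7062, 0.7955, 0.5156]
(1 - 0.7497) = 0.2503, running product = 0.2503
(1 - 0.8709) = 0.1291, running product = 0.0323
(1 - 0.7062) = 0.2938, running product = 0.0095
(1 - 0.7955) = 0.2045, running product = 0.0019
(1 - 0.5156) = 0.4844, running product = 0.0009
Product of (1-R_i) = 0.0009
R_sys = 1 - 0.0009 = 0.9991

0.9991


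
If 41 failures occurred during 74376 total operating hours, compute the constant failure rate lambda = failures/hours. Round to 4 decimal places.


failures = 41
total_hours = 74376
lambda = 41 / 74376
lambda = 0.0006

0.0006


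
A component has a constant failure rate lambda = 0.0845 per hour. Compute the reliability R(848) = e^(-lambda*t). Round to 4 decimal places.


lambda = 0.0845
t = 848
lambda * t = 71.656
R(t) = e^(-71.656)
R(t) = 0.0

0.0


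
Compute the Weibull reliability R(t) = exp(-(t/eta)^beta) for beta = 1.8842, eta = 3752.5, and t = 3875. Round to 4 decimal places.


beta = 1.8842, eta = 3752.5, t = 3875
t/eta = 3875 / 3752.5 = 1.0326
(t/eta)^beta = 1.0326^1.8842 = 1.0624
R(t) = exp(-1.0624)
R(t) = 0.3456

0.3456


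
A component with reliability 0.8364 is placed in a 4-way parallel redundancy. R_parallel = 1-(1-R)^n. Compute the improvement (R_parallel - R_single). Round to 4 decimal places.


R_single = 0.8364, n = 4
1 - R_single = 0.1636
(1 - R_single)^n = 0.1636^4 = 0.0007
R_parallel = 1 - 0.0007 = 0.9993
Improvement = 0.9993 - 0.8364
Improvement = 0.1629

0.1629


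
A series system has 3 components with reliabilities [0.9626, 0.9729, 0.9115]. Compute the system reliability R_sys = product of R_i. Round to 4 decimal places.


Components: [0.9626, 0.9729, 0.9115]
After component 1 (R=0.9626): product = 0.9626
After component 2 (R=0.9729): product = 0.9365
After component 3 (R=0.9115): product = 0.8536
R_sys = 0.8536

0.8536


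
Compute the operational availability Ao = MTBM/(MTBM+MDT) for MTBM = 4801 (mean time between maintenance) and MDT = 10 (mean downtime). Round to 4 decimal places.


MTBM = 4801
MDT = 10
MTBM + MDT = 4811
Ao = 4801 / 4811
Ao = 0.9979

0.9979


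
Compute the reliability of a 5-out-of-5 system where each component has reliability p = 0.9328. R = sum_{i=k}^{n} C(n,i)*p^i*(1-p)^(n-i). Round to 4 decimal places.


k = 5, n = 5, p = 0.9328
i=5: C(5,5)=1 * 0.9328^5 * 0.0672^0 = 0.7062
R = sum of terms = 0.7062

0.7062


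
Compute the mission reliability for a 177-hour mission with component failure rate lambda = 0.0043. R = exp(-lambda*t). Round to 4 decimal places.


lambda = 0.0043
mission_time = 177
lambda * t = 0.0043 * 177 = 0.7611
R = exp(-0.7611)
R = 0.4672

0.4672


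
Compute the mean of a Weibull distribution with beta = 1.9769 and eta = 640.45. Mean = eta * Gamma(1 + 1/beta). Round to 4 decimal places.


beta = 1.9769, eta = 640.45
1/beta = 0.5058
1 + 1/beta = 1.5058
Gamma(1.5058) = 0.8864
Mean = 640.45 * 0.8864
Mean = 567.7141

567.7141


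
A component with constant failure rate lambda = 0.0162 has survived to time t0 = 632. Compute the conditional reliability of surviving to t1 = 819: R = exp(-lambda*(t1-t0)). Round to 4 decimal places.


lambda = 0.0162
t0 = 632, t1 = 819
t1 - t0 = 187
lambda * (t1-t0) = 0.0162 * 187 = 3.0294
R = exp(-3.0294)
R = 0.0483

0.0483


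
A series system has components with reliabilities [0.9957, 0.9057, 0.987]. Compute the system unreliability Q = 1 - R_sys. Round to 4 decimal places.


Components: [0.9957, 0.9057, 0.987]
After component 1: product = 0.9957
After component 2: product = 0.9018
After component 3: product = 0.8901
R_sys = 0.8901
Q = 1 - 0.8901 = 0.1099

0.1099


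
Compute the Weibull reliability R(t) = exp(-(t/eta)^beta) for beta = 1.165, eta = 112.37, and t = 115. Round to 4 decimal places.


beta = 1.165, eta = 112.37, t = 115
t/eta = 115 / 112.37 = 1.0234
(t/eta)^beta = 1.0234^1.165 = 1.0273
R(t) = exp(-1.0273)
R(t) = 0.358

0.358


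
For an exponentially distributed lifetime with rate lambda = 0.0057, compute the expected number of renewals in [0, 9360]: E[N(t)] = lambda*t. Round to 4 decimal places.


lambda = 0.0057
t = 9360
E[N(t)] = lambda * t
E[N(t)] = 0.0057 * 9360
E[N(t)] = 53.352

53.352


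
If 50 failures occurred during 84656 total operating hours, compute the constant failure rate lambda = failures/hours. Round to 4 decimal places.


failures = 50
total_hours = 84656
lambda = 50 / 84656
lambda = 0.0006

0.0006


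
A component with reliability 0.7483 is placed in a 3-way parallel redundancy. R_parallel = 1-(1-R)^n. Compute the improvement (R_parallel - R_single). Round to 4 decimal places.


R_single = 0.7483, n = 3
1 - R_single = 0.2517
(1 - R_single)^n = 0.2517^3 = 0.0159
R_parallel = 1 - 0.0159 = 0.9841
Improvement = 0.9841 - 0.7483
Improvement = 0.2358

0.2358


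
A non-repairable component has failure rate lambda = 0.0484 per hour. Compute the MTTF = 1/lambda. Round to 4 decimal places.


lambda = 0.0484
MTTF = 1 / 0.0484
MTTF = 20.6612

20.6612


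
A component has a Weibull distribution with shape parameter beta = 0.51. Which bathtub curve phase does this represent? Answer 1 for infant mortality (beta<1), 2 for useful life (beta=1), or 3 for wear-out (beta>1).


beta = 0.51
Compare beta to 1:
beta < 1 => infant mortality (phase 1)
beta = 1 => useful life (phase 2)
beta > 1 => wear-out (phase 3)
Since beta = 0.51, this is infant mortality (decreasing failure rate)
Phase = 1

1


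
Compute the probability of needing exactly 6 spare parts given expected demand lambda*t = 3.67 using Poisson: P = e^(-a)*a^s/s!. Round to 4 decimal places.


a = 3.67, s = 6
e^(-a) = e^(-3.67) = 0.0255
a^s = 3.67^6 = 2443.4102
s! = 720
P = 0.0255 * 2443.4102 / 720
P = 0.0865

0.0865


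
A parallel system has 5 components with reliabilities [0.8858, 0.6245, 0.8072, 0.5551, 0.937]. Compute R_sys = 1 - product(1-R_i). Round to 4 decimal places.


Components: [0.8858, 0.6245, 0.8072, 0.5551, 0.937]
(1 - 0.8858) = 0.1142, running product = 0.1142
(1 - 0.6245) = 0.3755, running product = 0.0429
(1 - 0.8072) = 0.1928, running product = 0.0083
(1 - 0.5551) = 0.4449, running product = 0.0037
(1 - 0.937) = 0.063, running product = 0.0002
Product of (1-R_i) = 0.0002
R_sys = 1 - 0.0002 = 0.9998

0.9998


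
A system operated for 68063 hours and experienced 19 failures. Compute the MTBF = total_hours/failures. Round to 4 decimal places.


total_hours = 68063
failures = 19
MTBF = 68063 / 19
MTBF = 3582.2632

3582.2632


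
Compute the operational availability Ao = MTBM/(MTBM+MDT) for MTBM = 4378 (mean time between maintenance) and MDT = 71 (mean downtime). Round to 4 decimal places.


MTBM = 4378
MDT = 71
MTBM + MDT = 4449
Ao = 4378 / 4449
Ao = 0.984

0.984


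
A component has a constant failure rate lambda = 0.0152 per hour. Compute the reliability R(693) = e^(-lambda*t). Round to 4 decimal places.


lambda = 0.0152
t = 693
lambda * t = 10.5336
R(t) = e^(-10.5336)
R(t) = 0.0

0.0


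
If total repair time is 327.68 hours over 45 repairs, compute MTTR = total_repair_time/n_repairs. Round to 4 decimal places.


total_repair_time = 327.68
n_repairs = 45
MTTR = 327.68 / 45
MTTR = 7.2818

7.2818


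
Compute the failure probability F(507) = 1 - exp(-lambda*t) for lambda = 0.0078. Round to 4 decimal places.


lambda = 0.0078, t = 507
lambda * t = 3.9546
exp(-3.9546) = 0.0192
F(t) = 1 - 0.0192
F(t) = 0.9808

0.9808


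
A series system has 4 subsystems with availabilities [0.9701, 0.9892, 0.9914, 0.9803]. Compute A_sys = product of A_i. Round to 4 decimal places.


Subsystems: [0.9701, 0.9892, 0.9914, 0.9803]
After subsystem 1 (A=0.9701): product = 0.9701
After subsystem 2 (A=0.9892): product = 0.9596
After subsystem 3 (A=0.9914): product = 0.9514
After subsystem 4 (A=0.9803): product = 0.9326
A_sys = 0.9326

0.9326


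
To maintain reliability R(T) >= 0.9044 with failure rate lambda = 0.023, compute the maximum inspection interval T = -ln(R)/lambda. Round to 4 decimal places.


R_target = 0.9044
lambda = 0.023
-ln(0.9044) = 0.1005
T = 0.1005 / 0.023
T = 4.3688

4.3688


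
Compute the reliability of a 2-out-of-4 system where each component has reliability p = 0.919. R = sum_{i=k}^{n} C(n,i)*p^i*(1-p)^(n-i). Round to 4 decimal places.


k = 2, n = 4, p = 0.919
i=2: C(4,2)=6 * 0.919^2 * 0.081^2 = 0.0332
i=3: C(4,3)=4 * 0.919^3 * 0.081^1 = 0.2515
i=4: C(4,4)=1 * 0.919^4 * 0.081^0 = 0.7133
R = sum of terms = 0.998

0.998


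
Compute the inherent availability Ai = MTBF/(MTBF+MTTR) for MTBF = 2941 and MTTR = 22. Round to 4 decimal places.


MTBF = 2941
MTTR = 22
MTBF + MTTR = 2963
Ai = 2941 / 2963
Ai = 0.9926

0.9926


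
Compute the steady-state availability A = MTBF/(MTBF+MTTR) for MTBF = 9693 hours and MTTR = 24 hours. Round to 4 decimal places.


MTBF = 9693
MTTR = 24
MTBF + MTTR = 9717
A = 9693 / 9717
A = 0.9975

0.9975


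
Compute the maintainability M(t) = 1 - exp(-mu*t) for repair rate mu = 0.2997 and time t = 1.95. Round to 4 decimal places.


mu = 0.2997, t = 1.95
mu * t = 0.2997 * 1.95 = 0.5844
exp(-0.5844) = 0.5574
M(t) = 1 - 0.5574
M(t) = 0.4426

0.4426


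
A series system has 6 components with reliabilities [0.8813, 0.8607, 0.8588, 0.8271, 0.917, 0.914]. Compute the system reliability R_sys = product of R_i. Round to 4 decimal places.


Components: [0.8813, 0.8607, 0.8588, 0.8271, 0.917, 0.914]
After component 1 (R=0.8813): product = 0.8813
After component 2 (R=0.8607): product = 0.7585
After component 3 (R=0.8588): product = 0.6514
After component 4 (R=0.8271): product = 0.5388
After component 5 (R=0.917): product = 0.4941
After component 6 (R=0.914): product = 0.4516
R_sys = 0.4516

0.4516


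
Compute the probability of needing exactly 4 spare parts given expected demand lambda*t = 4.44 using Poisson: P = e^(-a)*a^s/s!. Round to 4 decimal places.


a = 4.44, s = 4
e^(-a) = e^(-4.44) = 0.0118
a^s = 4.44^4 = 388.626
s! = 24
P = 0.0118 * 388.626 / 24
P = 0.191

0.191


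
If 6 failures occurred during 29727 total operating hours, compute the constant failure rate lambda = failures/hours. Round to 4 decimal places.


failures = 6
total_hours = 29727
lambda = 6 / 29727
lambda = 0.0002

0.0002


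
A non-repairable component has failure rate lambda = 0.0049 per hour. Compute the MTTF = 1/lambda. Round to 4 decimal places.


lambda = 0.0049
MTTF = 1 / 0.0049
MTTF = 204.0816

204.0816


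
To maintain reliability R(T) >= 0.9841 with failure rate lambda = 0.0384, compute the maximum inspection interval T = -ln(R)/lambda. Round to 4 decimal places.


R_target = 0.9841
lambda = 0.0384
-ln(0.9841) = 0.016
T = 0.016 / 0.0384
T = 0.4174

0.4174


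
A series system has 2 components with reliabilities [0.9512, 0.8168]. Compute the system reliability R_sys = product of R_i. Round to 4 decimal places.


Components: [0.9512, 0.8168]
After component 1 (R=0.9512): product = 0.9512
After component 2 (R=0.8168): product = 0.7769
R_sys = 0.7769

0.7769


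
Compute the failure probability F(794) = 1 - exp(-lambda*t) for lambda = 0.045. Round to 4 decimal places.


lambda = 0.045, t = 794
lambda * t = 35.73
exp(-35.73) = 0.0
F(t) = 1 - 0.0
F(t) = 1.0

1.0


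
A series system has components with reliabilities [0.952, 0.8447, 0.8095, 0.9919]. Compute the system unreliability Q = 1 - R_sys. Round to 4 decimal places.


Components: [0.952, 0.8447, 0.8095, 0.9919]
After component 1: product = 0.952
After component 2: product = 0.8042
After component 3: product = 0.651
After component 4: product = 0.6457
R_sys = 0.6457
Q = 1 - 0.6457 = 0.3543

0.3543


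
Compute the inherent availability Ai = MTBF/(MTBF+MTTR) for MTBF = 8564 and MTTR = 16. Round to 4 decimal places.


MTBF = 8564
MTTR = 16
MTBF + MTTR = 8580
Ai = 8564 / 8580
Ai = 0.9981

0.9981


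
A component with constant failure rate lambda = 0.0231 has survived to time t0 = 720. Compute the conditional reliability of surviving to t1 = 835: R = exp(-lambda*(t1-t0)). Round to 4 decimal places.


lambda = 0.0231
t0 = 720, t1 = 835
t1 - t0 = 115
lambda * (t1-t0) = 0.0231 * 115 = 2.6565
R = exp(-2.6565)
R = 0.0702

0.0702


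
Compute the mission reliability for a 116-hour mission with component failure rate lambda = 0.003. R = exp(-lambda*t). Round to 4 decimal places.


lambda = 0.003
mission_time = 116
lambda * t = 0.003 * 116 = 0.348
R = exp(-0.348)
R = 0.7061

0.7061


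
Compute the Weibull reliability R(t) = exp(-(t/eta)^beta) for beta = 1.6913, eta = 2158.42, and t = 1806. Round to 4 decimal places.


beta = 1.6913, eta = 2158.42, t = 1806
t/eta = 1806 / 2158.42 = 0.8367
(t/eta)^beta = 0.8367^1.6913 = 0.7397
R(t) = exp(-0.7397)
R(t) = 0.4773

0.4773


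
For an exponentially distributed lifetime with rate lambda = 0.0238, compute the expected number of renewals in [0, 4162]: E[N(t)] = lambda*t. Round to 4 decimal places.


lambda = 0.0238
t = 4162
E[N(t)] = lambda * t
E[N(t)] = 0.0238 * 4162
E[N(t)] = 99.0556

99.0556


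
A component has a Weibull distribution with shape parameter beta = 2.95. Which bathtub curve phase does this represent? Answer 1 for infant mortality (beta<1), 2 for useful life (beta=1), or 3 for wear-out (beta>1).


beta = 2.95
Compare beta to 1:
beta < 1 => infant mortality (phase 1)
beta = 1 => useful life (phase 2)
beta > 1 => wear-out (phase 3)
Since beta = 2.95, this is wear-out (increasing failure rate)
Phase = 3

3


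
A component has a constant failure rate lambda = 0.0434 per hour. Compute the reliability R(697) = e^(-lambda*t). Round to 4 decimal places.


lambda = 0.0434
t = 697
lambda * t = 30.2498
R(t) = e^(-30.2498)
R(t) = 0.0

0.0


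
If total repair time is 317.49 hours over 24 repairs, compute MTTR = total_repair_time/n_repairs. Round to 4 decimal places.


total_repair_time = 317.49
n_repairs = 24
MTTR = 317.49 / 24
MTTR = 13.2287

13.2287


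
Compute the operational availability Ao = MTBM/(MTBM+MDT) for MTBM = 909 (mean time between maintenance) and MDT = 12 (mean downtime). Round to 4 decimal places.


MTBM = 909
MDT = 12
MTBM + MDT = 921
Ao = 909 / 921
Ao = 0.987

0.987


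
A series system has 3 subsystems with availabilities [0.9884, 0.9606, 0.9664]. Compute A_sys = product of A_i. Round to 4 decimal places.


Subsystems: [0.9884, 0.9606, 0.9664]
After subsystem 1 (A=0.9884): product = 0.9884
After subsystem 2 (A=0.9606): product = 0.9495
After subsystem 3 (A=0.9664): product = 0.9176
A_sys = 0.9176

0.9176


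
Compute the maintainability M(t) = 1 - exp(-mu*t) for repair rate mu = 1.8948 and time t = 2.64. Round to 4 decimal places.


mu = 1.8948, t = 2.64
mu * t = 1.8948 * 2.64 = 5.0023
exp(-5.0023) = 0.0067
M(t) = 1 - 0.0067
M(t) = 0.9933

0.9933


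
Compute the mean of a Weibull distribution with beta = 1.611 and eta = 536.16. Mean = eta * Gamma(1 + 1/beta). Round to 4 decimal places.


beta = 1.611, eta = 536.16
1/beta = 0.6207
1 + 1/beta = 1.6207
Gamma(1.6207) = 0.896
Mean = 536.16 * 0.896
Mean = 480.4089

480.4089


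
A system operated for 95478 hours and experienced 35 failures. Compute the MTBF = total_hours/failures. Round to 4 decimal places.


total_hours = 95478
failures = 35
MTBF = 95478 / 35
MTBF = 2727.9429

2727.9429


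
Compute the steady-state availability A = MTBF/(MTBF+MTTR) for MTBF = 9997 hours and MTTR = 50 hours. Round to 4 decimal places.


MTBF = 9997
MTTR = 50
MTBF + MTTR = 10047
A = 9997 / 10047
A = 0.995

0.995


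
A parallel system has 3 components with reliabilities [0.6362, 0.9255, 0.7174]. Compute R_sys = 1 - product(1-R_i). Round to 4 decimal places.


Components: [0.6362, 0.9255, 0.7174]
(1 - 0.6362) = 0.3638, running product = 0.3638
(1 - 0.9255) = 0.0745, running product = 0.0271
(1 - 0.7174) = 0.2826, running product = 0.0077
Product of (1-R_i) = 0.0077
R_sys = 1 - 0.0077 = 0.9923

0.9923


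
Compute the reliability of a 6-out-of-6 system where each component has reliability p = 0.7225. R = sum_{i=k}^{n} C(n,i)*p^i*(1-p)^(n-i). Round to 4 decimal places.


k = 6, n = 6, p = 0.7225
i=6: C(6,6)=1 * 0.7225^6 * 0.2775^0 = 0.1422
R = sum of terms = 0.1422

0.1422


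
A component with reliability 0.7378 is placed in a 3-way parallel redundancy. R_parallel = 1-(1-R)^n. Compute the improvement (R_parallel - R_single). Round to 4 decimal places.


R_single = 0.7378, n = 3
1 - R_single = 0.2622
(1 - R_single)^n = 0.2622^3 = 0.018
R_parallel = 1 - 0.018 = 0.982
Improvement = 0.982 - 0.7378
Improvement = 0.2442

0.2442


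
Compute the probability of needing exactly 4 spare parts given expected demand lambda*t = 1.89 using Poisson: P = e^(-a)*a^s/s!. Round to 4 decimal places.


a = 1.89, s = 4
e^(-a) = e^(-1.89) = 0.1511
a^s = 1.89^4 = 12.7599
s! = 24
P = 0.1511 * 12.7599 / 24
P = 0.0803

0.0803


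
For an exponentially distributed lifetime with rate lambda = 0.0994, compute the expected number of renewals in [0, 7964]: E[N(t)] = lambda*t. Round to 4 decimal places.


lambda = 0.0994
t = 7964
E[N(t)] = lambda * t
E[N(t)] = 0.0994 * 7964
E[N(t)] = 791.6216

791.6216


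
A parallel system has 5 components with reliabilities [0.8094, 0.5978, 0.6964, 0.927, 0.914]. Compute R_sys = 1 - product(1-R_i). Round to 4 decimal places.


Components: [0.8094, 0.5978, 0.6964, 0.927, 0.914]
(1 - 0.8094) = 0.1906, running product = 0.1906
(1 - 0.5978) = 0.4022, running product = 0.0767
(1 - 0.6964) = 0.3036, running product = 0.0233
(1 - 0.927) = 0.073, running product = 0.0017
(1 - 0.914) = 0.086, running product = 0.0001
Product of (1-R_i) = 0.0001
R_sys = 1 - 0.0001 = 0.9999

0.9999


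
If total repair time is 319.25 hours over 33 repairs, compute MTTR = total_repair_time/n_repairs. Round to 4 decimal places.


total_repair_time = 319.25
n_repairs = 33
MTTR = 319.25 / 33
MTTR = 9.6742

9.6742


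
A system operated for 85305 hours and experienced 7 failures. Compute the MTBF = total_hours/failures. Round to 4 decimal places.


total_hours = 85305
failures = 7
MTBF = 85305 / 7
MTBF = 12186.4286

12186.4286


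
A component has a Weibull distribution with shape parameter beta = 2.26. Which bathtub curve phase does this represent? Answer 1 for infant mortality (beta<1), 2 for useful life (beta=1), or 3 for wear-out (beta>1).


beta = 2.26
Compare beta to 1:
beta < 1 => infant mortality (phase 1)
beta = 1 => useful life (phase 2)
beta > 1 => wear-out (phase 3)
Since beta = 2.26, this is wear-out (increasing failure rate)
Phase = 3

3


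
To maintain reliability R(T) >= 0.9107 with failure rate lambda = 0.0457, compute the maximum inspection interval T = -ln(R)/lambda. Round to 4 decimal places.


R_target = 0.9107
lambda = 0.0457
-ln(0.9107) = 0.0935
T = 0.0935 / 0.0457
T = 2.0469

2.0469


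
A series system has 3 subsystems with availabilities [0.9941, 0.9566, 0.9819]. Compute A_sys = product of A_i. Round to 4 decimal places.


Subsystems: [0.9941, 0.9566, 0.9819]
After subsystem 1 (A=0.9941): product = 0.9941
After subsystem 2 (A=0.9566): product = 0.951
After subsystem 3 (A=0.9819): product = 0.9337
A_sys = 0.9337

0.9337


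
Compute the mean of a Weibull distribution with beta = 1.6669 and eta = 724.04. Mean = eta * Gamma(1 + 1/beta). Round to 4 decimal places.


beta = 1.6669, eta = 724.04
1/beta = 0.5999
1 + 1/beta = 1.5999
Gamma(1.5999) = 0.8935
Mean = 724.04 * 0.8935
Mean = 646.934

646.934


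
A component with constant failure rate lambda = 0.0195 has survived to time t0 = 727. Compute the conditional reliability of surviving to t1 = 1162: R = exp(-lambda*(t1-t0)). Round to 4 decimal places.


lambda = 0.0195
t0 = 727, t1 = 1162
t1 - t0 = 435
lambda * (t1-t0) = 0.0195 * 435 = 8.4825
R = exp(-8.4825)
R = 0.0002

0.0002


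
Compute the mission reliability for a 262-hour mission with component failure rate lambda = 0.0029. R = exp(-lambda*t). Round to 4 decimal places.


lambda = 0.0029
mission_time = 262
lambda * t = 0.0029 * 262 = 0.7598
R = exp(-0.7598)
R = 0.4678

0.4678


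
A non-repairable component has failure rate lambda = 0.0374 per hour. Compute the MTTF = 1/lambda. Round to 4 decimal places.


lambda = 0.0374
MTTF = 1 / 0.0374
MTTF = 26.738

26.738


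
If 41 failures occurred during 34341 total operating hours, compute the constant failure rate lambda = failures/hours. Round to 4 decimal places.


failures = 41
total_hours = 34341
lambda = 41 / 34341
lambda = 0.0012

0.0012


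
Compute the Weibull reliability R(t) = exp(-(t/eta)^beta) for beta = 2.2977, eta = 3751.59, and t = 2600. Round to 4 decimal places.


beta = 2.2977, eta = 3751.59, t = 2600
t/eta = 2600 / 3751.59 = 0.693
(t/eta)^beta = 0.693^2.2977 = 0.4306
R(t) = exp(-0.4306)
R(t) = 0.6501

0.6501


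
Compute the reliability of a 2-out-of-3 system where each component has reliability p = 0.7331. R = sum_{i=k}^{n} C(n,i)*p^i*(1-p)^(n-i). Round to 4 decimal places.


k = 2, n = 3, p = 0.7331
i=2: C(3,2)=3 * 0.7331^2 * 0.2669^1 = 0.4303
i=3: C(3,3)=1 * 0.7331^3 * 0.2669^0 = 0.394
R = sum of terms = 0.8243

0.8243


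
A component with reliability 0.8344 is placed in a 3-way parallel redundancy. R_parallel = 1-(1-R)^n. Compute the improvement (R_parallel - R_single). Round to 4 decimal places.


R_single = 0.8344, n = 3
1 - R_single = 0.1656
(1 - R_single)^n = 0.1656^3 = 0.0045
R_parallel = 1 - 0.0045 = 0.9955
Improvement = 0.9955 - 0.8344
Improvement = 0.1611

0.1611


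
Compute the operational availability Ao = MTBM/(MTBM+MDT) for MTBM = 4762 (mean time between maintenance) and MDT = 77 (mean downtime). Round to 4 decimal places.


MTBM = 4762
MDT = 77
MTBM + MDT = 4839
Ao = 4762 / 4839
Ao = 0.9841

0.9841


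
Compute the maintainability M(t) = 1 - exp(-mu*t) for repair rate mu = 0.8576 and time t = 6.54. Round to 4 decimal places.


mu = 0.8576, t = 6.54
mu * t = 0.8576 * 6.54 = 5.6087
exp(-5.6087) = 0.0037
M(t) = 1 - 0.0037
M(t) = 0.9963

0.9963


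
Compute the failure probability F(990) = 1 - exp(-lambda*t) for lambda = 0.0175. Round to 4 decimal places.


lambda = 0.0175, t = 990
lambda * t = 17.325
exp(-17.325) = 0.0
F(t) = 1 - 0.0
F(t) = 1.0

1.0


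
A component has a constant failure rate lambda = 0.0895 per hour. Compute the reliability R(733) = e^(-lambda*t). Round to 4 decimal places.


lambda = 0.0895
t = 733
lambda * t = 65.6035
R(t) = e^(-65.6035)
R(t) = 0.0

0.0


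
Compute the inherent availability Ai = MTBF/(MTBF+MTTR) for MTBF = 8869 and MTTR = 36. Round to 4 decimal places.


MTBF = 8869
MTTR = 36
MTBF + MTTR = 8905
Ai = 8869 / 8905
Ai = 0.996

0.996


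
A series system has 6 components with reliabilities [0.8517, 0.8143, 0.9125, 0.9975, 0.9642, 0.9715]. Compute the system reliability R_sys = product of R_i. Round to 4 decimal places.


Components: [0.8517, 0.8143, 0.9125, 0.9975, 0.9642, 0.9715]
After component 1 (R=0.8517): product = 0.8517
After component 2 (R=0.8143): product = 0.6935
After component 3 (R=0.9125): product = 0.6329
After component 4 (R=0.9975): product = 0.6313
After component 5 (R=0.9642): product = 0.6087
After component 6 (R=0.9715): product = 0.5913
R_sys = 0.5913

0.5913


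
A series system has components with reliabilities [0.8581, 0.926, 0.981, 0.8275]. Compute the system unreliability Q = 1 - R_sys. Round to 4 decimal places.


Components: [0.8581, 0.926, 0.981, 0.8275]
After component 1: product = 0.8581
After component 2: product = 0.7946
After component 3: product = 0.7795
After component 4: product = 0.645
R_sys = 0.645
Q = 1 - 0.645 = 0.355

0.355


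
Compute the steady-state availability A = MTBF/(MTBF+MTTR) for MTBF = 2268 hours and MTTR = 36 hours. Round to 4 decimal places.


MTBF = 2268
MTTR = 36
MTBF + MTTR = 2304
A = 2268 / 2304
A = 0.9844

0.9844


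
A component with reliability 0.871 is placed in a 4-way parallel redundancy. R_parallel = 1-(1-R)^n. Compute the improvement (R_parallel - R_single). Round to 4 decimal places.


R_single = 0.871, n = 4
1 - R_single = 0.129
(1 - R_single)^n = 0.129^4 = 0.0003
R_parallel = 1 - 0.0003 = 0.9997
Improvement = 0.9997 - 0.871
Improvement = 0.1287

0.1287


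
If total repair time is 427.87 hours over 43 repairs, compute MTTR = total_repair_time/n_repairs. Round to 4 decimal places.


total_repair_time = 427.87
n_repairs = 43
MTTR = 427.87 / 43
MTTR = 9.9505

9.9505


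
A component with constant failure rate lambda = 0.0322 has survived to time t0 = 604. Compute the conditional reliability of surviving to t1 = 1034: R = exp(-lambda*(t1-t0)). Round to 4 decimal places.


lambda = 0.0322
t0 = 604, t1 = 1034
t1 - t0 = 430
lambda * (t1-t0) = 0.0322 * 430 = 13.846
R = exp(-13.846)
R = 0.0

0.0


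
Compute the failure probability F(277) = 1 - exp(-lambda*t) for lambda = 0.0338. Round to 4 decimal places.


lambda = 0.0338, t = 277
lambda * t = 9.3626
exp(-9.3626) = 0.0001
F(t) = 1 - 0.0001
F(t) = 0.9999

0.9999


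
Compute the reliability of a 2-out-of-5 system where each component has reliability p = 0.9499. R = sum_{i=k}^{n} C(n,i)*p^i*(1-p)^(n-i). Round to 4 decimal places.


k = 2, n = 5, p = 0.9499
i=2: C(5,2)=10 * 0.9499^2 * 0.0501^3 = 0.0011
i=3: C(5,3)=10 * 0.9499^3 * 0.0501^2 = 0.0215
i=4: C(5,4)=5 * 0.9499^4 * 0.0501^1 = 0.2039
i=5: C(5,5)=1 * 0.9499^5 * 0.0501^0 = 0.7734
R = sum of terms = 1.0

1.0


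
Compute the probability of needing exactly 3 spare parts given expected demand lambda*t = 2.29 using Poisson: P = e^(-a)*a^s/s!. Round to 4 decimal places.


a = 2.29, s = 3
e^(-a) = e^(-2.29) = 0.1013
a^s = 2.29^3 = 12.009
s! = 6
P = 0.1013 * 12.009 / 6
P = 0.2027

0.2027


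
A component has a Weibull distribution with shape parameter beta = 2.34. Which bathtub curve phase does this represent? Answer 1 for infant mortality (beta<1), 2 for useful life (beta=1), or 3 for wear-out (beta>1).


beta = 2.34
Compare beta to 1:
beta < 1 => infant mortality (phase 1)
beta = 1 => useful life (phase 2)
beta > 1 => wear-out (phase 3)
Since beta = 2.34, this is wear-out (increasing failure rate)
Phase = 3

3


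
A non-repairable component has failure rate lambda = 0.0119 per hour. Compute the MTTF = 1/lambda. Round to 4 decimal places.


lambda = 0.0119
MTTF = 1 / 0.0119
MTTF = 84.0336

84.0336


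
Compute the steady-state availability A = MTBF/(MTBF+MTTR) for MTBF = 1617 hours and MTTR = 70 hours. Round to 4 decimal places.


MTBF = 1617
MTTR = 70
MTBF + MTTR = 1687
A = 1617 / 1687
A = 0.9585

0.9585


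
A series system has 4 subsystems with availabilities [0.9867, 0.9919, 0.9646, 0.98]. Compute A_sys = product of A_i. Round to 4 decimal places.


Subsystems: [0.9867, 0.9919, 0.9646, 0.98]
After subsystem 1 (A=0.9867): product = 0.9867
After subsystem 2 (A=0.9919): product = 0.9787
After subsystem 3 (A=0.9646): product = 0.9441
After subsystem 4 (A=0.98): product = 0.9252
A_sys = 0.9252

0.9252


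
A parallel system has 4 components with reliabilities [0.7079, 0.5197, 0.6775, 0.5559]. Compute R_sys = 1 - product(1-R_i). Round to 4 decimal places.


Components: [0.7079, 0.5197, 0.6775, 0.5559]
(1 - 0.7079) = 0.2921, running product = 0.2921
(1 - 0.5197) = 0.4803, running product = 0.1403
(1 - 0.6775) = 0.3225, running product = 0.0452
(1 - 0.5559) = 0.4441, running product = 0.0201
Product of (1-R_i) = 0.0201
R_sys = 1 - 0.0201 = 0.9799

0.9799


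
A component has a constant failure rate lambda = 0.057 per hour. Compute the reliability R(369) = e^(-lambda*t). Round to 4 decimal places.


lambda = 0.057
t = 369
lambda * t = 21.033
R(t) = e^(-21.033)
R(t) = 0.0

0.0


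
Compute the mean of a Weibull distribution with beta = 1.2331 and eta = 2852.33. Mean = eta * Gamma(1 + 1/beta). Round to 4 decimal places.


beta = 1.2331, eta = 2852.33
1/beta = 0.811
1 + 1/beta = 1.811
Gamma(1.811) = 0.9343
Mean = 2852.33 * 0.9343
Mean = 2665.0458

2665.0458


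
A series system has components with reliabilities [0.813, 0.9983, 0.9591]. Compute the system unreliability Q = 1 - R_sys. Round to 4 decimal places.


Components: [0.813, 0.9983, 0.9591]
After component 1: product = 0.813
After component 2: product = 0.8116
After component 3: product = 0.7784
R_sys = 0.7784
Q = 1 - 0.7784 = 0.2216

0.2216


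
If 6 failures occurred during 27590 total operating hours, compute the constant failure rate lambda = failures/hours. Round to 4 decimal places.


failures = 6
total_hours = 27590
lambda = 6 / 27590
lambda = 0.0002

0.0002


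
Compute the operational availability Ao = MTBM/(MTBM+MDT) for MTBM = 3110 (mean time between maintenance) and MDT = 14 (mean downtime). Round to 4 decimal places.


MTBM = 3110
MDT = 14
MTBM + MDT = 3124
Ao = 3110 / 3124
Ao = 0.9955

0.9955


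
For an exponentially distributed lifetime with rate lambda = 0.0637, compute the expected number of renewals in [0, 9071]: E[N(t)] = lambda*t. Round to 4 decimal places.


lambda = 0.0637
t = 9071
E[N(t)] = lambda * t
E[N(t)] = 0.0637 * 9071
E[N(t)] = 577.8227

577.8227


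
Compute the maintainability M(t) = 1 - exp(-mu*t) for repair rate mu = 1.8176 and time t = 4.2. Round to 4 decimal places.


mu = 1.8176, t = 4.2
mu * t = 1.8176 * 4.2 = 7.6339
exp(-7.6339) = 0.0005
M(t) = 1 - 0.0005
M(t) = 0.9995

0.9995


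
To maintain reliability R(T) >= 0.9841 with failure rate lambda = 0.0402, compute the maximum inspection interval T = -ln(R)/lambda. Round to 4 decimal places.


R_target = 0.9841
lambda = 0.0402
-ln(0.9841) = 0.016
T = 0.016 / 0.0402
T = 0.3987

0.3987


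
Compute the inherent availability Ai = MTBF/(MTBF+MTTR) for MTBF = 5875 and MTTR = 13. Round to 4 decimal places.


MTBF = 5875
MTTR = 13
MTBF + MTTR = 5888
Ai = 5875 / 5888
Ai = 0.9978

0.9978


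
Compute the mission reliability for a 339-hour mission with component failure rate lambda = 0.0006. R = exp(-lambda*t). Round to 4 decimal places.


lambda = 0.0006
mission_time = 339
lambda * t = 0.0006 * 339 = 0.2034
R = exp(-0.2034)
R = 0.816

0.816


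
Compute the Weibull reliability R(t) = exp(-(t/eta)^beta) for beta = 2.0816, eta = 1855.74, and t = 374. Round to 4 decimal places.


beta = 2.0816, eta = 1855.74, t = 374
t/eta = 374 / 1855.74 = 0.2015
(t/eta)^beta = 0.2015^2.0816 = 0.0356
R(t) = exp(-0.0356)
R(t) = 0.965

0.965


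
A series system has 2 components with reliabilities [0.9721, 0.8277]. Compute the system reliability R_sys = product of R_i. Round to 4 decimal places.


Components: [0.9721, 0.8277]
After component 1 (R=0.9721): product = 0.9721
After component 2 (R=0.8277): product = 0.8046
R_sys = 0.8046

0.8046


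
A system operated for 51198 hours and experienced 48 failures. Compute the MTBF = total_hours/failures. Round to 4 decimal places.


total_hours = 51198
failures = 48
MTBF = 51198 / 48
MTBF = 1066.625

1066.625


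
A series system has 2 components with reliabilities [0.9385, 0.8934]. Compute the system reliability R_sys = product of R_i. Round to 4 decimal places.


Components: [0.9385, 0.8934]
After component 1 (R=0.9385): product = 0.9385
After component 2 (R=0.8934): product = 0.8385
R_sys = 0.8385

0.8385


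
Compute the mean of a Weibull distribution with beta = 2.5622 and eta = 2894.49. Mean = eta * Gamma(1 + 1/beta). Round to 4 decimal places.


beta = 2.5622, eta = 2894.49
1/beta = 0.3903
1 + 1/beta = 1.3903
Gamma(1.3903) = 0.8878
Mean = 2894.49 * 0.8878
Mean = 2569.8321

2569.8321


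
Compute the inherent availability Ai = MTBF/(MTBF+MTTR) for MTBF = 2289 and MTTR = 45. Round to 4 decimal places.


MTBF = 2289
MTTR = 45
MTBF + MTTR = 2334
Ai = 2289 / 2334
Ai = 0.9807

0.9807


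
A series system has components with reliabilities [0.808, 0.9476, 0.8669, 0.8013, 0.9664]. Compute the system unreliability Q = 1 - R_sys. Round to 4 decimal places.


Components: [0.808, 0.9476, 0.8669, 0.8013, 0.9664]
After component 1: product = 0.808
After component 2: product = 0.7657
After component 3: product = 0.6638
After component 4: product = 0.5319
After component 5: product = 0.514
R_sys = 0.514
Q = 1 - 0.514 = 0.486

0.486


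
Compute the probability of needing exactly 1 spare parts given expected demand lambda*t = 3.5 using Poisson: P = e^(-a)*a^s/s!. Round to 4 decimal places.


a = 3.5, s = 1
e^(-a) = e^(-3.5) = 0.0302
a^s = 3.5^1 = 3.5
s! = 1
P = 0.0302 * 3.5 / 1
P = 0.1057

0.1057


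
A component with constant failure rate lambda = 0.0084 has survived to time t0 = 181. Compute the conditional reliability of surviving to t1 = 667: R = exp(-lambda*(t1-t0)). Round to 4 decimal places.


lambda = 0.0084
t0 = 181, t1 = 667
t1 - t0 = 486
lambda * (t1-t0) = 0.0084 * 486 = 4.0824
R = exp(-4.0824)
R = 0.0169

0.0169


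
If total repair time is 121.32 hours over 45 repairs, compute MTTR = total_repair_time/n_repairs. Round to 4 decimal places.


total_repair_time = 121.32
n_repairs = 45
MTTR = 121.32 / 45
MTTR = 2.696

2.696


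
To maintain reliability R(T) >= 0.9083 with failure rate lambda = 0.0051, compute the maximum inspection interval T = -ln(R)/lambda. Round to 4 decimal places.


R_target = 0.9083
lambda = 0.0051
-ln(0.9083) = 0.0962
T = 0.0962 / 0.0051
T = 18.8589

18.8589


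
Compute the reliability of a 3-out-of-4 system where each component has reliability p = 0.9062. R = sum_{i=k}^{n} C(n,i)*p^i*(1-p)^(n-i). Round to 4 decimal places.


k = 3, n = 4, p = 0.9062
i=3: C(4,3)=4 * 0.9062^3 * 0.0938^1 = 0.2792
i=4: C(4,4)=1 * 0.9062^4 * 0.0938^0 = 0.6744
R = sum of terms = 0.9536

0.9536


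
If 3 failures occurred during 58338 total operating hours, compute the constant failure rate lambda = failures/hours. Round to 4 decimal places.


failures = 3
total_hours = 58338
lambda = 3 / 58338
lambda = 0.0001

0.0001


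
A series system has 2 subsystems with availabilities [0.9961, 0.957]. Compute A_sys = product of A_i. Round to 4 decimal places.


Subsystems: [0.9961, 0.957]
After subsystem 1 (A=0.9961): product = 0.9961
After subsystem 2 (A=0.957): product = 0.9533
A_sys = 0.9533

0.9533


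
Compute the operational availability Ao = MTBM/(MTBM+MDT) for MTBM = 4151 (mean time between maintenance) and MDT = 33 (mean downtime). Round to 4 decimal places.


MTBM = 4151
MDT = 33
MTBM + MDT = 4184
Ao = 4151 / 4184
Ao = 0.9921

0.9921


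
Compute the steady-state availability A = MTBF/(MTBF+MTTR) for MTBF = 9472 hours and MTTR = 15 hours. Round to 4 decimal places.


MTBF = 9472
MTTR = 15
MTBF + MTTR = 9487
A = 9472 / 9487
A = 0.9984

0.9984


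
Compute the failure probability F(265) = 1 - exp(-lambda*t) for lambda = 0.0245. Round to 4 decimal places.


lambda = 0.0245, t = 265
lambda * t = 6.4925
exp(-6.4925) = 0.0015
F(t) = 1 - 0.0015
F(t) = 0.9985

0.9985


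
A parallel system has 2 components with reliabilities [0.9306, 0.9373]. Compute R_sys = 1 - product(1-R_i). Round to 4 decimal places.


Components: [0.9306, 0.9373]
(1 - 0.9306) = 0.0694, running product = 0.0694
(1 - 0.9373) = 0.0627, running product = 0.0044
Product of (1-R_i) = 0.0044
R_sys = 1 - 0.0044 = 0.9956

0.9956
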